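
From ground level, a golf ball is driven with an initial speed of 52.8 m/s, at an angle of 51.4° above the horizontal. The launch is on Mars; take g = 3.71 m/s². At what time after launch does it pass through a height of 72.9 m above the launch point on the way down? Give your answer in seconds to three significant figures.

20.3 s

vₓ = 52.80 cos 51.4° = 32.94 m/s; v_y0 = 52.80 sin 51.4° = 41.26 m/s.
Set y = v_y0 t − ½ g t² = 72.9: 1.855 t² − 41.26 t + 72.9 = 0.
t = [41.26 ± √(41.26² − 2·3.71·72.9)] / 3.71 = (41.26 ± 34.09) / 3.71, so t = 1.935 s or t = 20.31 s.
The descending-branch root is 20.31 s.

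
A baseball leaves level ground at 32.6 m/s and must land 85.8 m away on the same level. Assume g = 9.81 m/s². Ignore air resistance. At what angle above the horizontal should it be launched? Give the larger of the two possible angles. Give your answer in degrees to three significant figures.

63.8°

From R = (v₀²/g) sin 2θ: sin 2θ = 9.81 × 85.8 / 1062.8 = 0.7920.
2θ = 52.37° or 180° − 52.37° = 127.6°, so θ = 26.19° or 63.81°.
The larger angle is 63.81°.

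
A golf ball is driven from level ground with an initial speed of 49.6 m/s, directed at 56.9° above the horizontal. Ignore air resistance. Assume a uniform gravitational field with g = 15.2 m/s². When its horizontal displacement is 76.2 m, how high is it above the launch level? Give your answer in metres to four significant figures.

56.74 m

vₓ = 49.60 cos 56.9° = 27.09 m/s; v_y0 = 49.60 sin 56.9° = 41.55 m/s.
At x = 76.2 m, t = x/vₓ = 76.2/27.09 = 2.813 s.
Height: y = v_y0 t − ½ g t² = 41.55 × 2.813 − 7.600 × 2.813² = 116.9 − 60.15 = 56.74 m.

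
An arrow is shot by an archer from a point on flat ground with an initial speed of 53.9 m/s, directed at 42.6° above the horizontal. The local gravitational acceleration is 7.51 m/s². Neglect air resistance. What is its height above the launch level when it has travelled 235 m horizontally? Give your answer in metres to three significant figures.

Horizontal component vₓ = 53.90 cos 42.6° = 39.68 m/s; vertical v_y0 = 53.90 sin 42.6° = 36.48 m/s.
x = vₓ t ⇒ t = 235/39.68 = 5.923 s.
Height: y = v_y0 t − ½ g t² = 36.48 × 5.923 − 3.755 × 5.923² = 216.1 − 131.7 = 84.36 m.

84.4 m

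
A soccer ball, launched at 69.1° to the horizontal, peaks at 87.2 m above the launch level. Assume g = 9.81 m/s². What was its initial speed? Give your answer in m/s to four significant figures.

44.28 m/s

At the peak v_y = 0, so v_y0 = √(2gH) = √(2 × 9.81 × 87.2) = 41.36 m/s.
v_y0 = v₀ sin θ ⇒ v₀ = 41.36 / sin 69.1° = 44.28 m/s.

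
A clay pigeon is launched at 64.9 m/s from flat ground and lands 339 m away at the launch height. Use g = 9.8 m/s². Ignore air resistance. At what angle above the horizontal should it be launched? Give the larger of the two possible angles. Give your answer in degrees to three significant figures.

64.0°

From R = (v₀²/g) sin 2θ: sin 2θ = 9.80 × 339 / 4212.0 = 0.7887.
2θ = 52.07° or 180° − 52.07° = 127.9°, so θ = 26.03° or 63.97°.
The larger angle is 63.97°.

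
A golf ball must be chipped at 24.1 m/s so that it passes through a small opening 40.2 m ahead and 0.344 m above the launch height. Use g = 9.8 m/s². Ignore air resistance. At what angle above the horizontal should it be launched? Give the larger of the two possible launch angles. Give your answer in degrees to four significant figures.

Trajectory: y = x tanθ − g x² (1 + tan²θ)/(2v₀²). With x = 40.2, y = 0.344, v₀ = 24.1, g = 9.80:
13.63 tan²θ − 40.2 tanθ + (13.98) = 0.
tanθ = [40.2 ± √(40.2² − 4 × 13.63 × (13.98))] / (2 × 13.63) = (40.2 ± 29.22) / 27.27, giving tanθ = 0.4027 or 2.546.
θ = 21.93° or 68.56°; the larger is 68.56°.

68.56°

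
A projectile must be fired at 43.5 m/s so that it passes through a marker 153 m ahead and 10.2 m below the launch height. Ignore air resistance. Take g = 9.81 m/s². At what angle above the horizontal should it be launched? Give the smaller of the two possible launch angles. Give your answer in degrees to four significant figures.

21.32°

Trajectory: y = x tanθ − g x² (1 + tan²θ)/(2v₀²). With x = 153, y = −10.2, v₀ = 43.5, g = 9.81:
60.68 tan²θ − 153 tanθ + (50.48) = 0.
tanθ = [153 ± √(153² − 4 × 60.68 × (50.48))] / (2 × 60.68) = (153 ± 105.6) / 121.4, giving tanθ = 0.3904 or 2.131.
θ = 21.32° or 64.86°; the smaller is 21.32°.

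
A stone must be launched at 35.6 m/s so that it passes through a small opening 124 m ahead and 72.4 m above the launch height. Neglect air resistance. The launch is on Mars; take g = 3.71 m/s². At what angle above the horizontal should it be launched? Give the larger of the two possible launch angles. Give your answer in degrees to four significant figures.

77.71°

Trajectory: y = x tanθ − g x² (1 + tan²θ)/(2v₀²). With x = 124, y = 72.4, v₀ = 35.6, g = 3.71:
22.51 tan²θ − 124 tanθ + (94.91) = 0.
tanθ = [124 ± √(124² − 4 × 22.51 × (94.91))] / (2 × 22.51) = (124 ± 82.66) / 45.01, giving tanθ = 0.9185 or 4.591.
θ = 42.57° or 77.71°; the larger is 77.71°.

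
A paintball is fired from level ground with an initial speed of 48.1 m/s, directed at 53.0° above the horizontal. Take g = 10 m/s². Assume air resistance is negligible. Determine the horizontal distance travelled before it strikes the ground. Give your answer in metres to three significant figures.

222 m

Components: vₓ = 48.10 cos 53.0° = 28.95 m/s, v_y0 = 48.10 sin 53.0° = 38.41 m/s.
Time aloft: T = 2 v_y0 / g = 2 × 38.41 / 10.0 = 7.683 s.
Horizontal distance R = vₓ T = 28.95 × 7.683 = 222.4 m.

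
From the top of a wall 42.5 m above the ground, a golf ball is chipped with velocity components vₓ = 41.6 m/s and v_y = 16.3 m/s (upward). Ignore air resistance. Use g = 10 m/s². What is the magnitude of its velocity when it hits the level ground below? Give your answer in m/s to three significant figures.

With up positive and y = 0 at the ground: y(t) = 42.5 + (16.30) t − 5.000 t². Setting y = 0 and taking the positive root: t = [16.30 + √(16.30² + 2·10.0·42.5)] / 10.0 = (16.30 + 33.40) / 10.0 = 4.970 s.
Vertical velocity at impact: v_y = v_y0 − g t = 16.30 − 10.0 × 4.970 = −33.40 m/s.
Speed: |v| = √(vₓ² + v_y²) = √(41.60² + 33.40²) = 53.35 m/s.

53.4 m/s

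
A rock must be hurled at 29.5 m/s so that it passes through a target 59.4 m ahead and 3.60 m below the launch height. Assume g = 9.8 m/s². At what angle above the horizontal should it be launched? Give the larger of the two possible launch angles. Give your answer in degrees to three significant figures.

69.6°

Trajectory: y = x tanθ − g x² (1 + tan²θ)/(2v₀²). With x = 59.4, y = −3.60, v₀ = 29.5, g = 9.80:
19.87 tan²θ − 59.4 tanθ + (16.27) = 0.
tanθ = [59.4 ± √(59.4² − 4 × 19.87 × (16.27))] / (2 × 19.87) = (59.4 ± 47.28) / 39.73, giving tanθ = 0.3050 or 2.685.
θ = 16.96° or 69.57°; the larger is 69.57°.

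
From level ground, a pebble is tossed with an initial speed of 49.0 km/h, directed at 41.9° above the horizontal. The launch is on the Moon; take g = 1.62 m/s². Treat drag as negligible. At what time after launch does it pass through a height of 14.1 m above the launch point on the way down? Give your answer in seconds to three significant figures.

9.36 s

Convert: 49.0 km/h = 49.0/3.6 = 13.61 m/s.
Resolve: vₓ = 13.61 cos 41.9° = 10.13 m/s and v_y0 = 13.61 sin 41.9° = 9.090 m/s.
Height y(t) = 9.090 t − 0.8100 t² = 14.1 gives 0.8100 t² − 9.090 t + 14.1 = 0.
t = [9.090 ± √(9.090² − 2·1.62·14.1)] / 1.62 = (9.090 ± 6.078) / 1.62, so t = 1.859 s or t = 9.363 s.
The descending-branch root is 9.363 s.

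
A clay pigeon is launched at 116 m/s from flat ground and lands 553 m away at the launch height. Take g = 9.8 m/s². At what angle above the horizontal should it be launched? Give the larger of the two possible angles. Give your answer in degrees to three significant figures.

From R = (v₀²/g) sin 2θ: sin 2θ = 9.80 × 553 / 13456 = 0.4027.
2θ = 23.75° or 180° − 23.75° = 156.2°, so θ = 11.88° or 78.12°.
The larger angle is 78.12°.

78.1°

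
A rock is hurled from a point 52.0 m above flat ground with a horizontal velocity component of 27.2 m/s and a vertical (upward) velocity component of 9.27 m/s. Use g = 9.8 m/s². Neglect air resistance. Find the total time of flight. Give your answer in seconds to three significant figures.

4.34 s

With up positive and y = 0 at the ground: y(t) = 52.0 + (9.270) t − 4.900 t². Setting y = 0 and taking the positive root: t = [9.270 + √(9.270² + 2·9.80·52.0)] / 9.80 = (9.270 + 33.24) / 9.80 = 4.338 s.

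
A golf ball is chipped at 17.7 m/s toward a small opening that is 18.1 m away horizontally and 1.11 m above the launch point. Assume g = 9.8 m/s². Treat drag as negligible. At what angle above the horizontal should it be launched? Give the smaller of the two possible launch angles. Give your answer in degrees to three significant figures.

21.1°

Trajectory: y = x tanθ − g x² (1 + tan²θ)/(2v₀²). With x = 18.1, y = 1.11, v₀ = 17.7, g = 9.80:
5.124 tan²θ − 18.1 tanθ + (6.234) = 0.
tanθ = [18.1 ± √(18.1² − 4 × 5.124 × (6.234))] / (2 × 5.124) = (18.1 ± 14.14) / 10.25, giving tanθ = 0.3868 or 3.146.
θ = 21.14° or 72.36°; the smaller is 21.14°.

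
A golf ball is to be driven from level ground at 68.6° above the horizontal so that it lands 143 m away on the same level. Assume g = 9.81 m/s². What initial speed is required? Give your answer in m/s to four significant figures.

On level ground R = v₀² sin 2θ / g ⇒ v₀ = √(gR / sin 2θ).
v₀ = √(9.81 × 143 / sin 137.2°) = √(1403 / 0.6794) = √2064.7 = 45.44 m/s.

45.44 m/s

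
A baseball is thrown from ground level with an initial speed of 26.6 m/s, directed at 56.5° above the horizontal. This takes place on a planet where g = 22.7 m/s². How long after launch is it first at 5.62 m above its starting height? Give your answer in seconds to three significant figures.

vₓ = 26.60 cos 56.5° = 14.68 m/s; v_y0 = 26.60 sin 56.5° = 22.18 m/s.
Require v_y0 t − ½ g t² = 5.62, i.e. 11.35 t² − 22.18 t + 5.62 = 0.
t = [22.18 ± √(22.18² − 2·22.7·5.62)] / 22.7 = (22.18 ± 15.39) / 22.7, so t = 0.2992 s or t = 1.655 s.
The first (ascending) time is 0.2992 s.

0.299 s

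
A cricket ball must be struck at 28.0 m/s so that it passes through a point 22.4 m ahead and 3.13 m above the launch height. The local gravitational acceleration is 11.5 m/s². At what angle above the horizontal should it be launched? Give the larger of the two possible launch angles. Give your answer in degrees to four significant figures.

Trajectory: y = x tanθ − g x² (1 + tan²θ)/(2v₀²). With x = 22.4, y = 3.13, v₀ = 28.0, g = 11.5:
3.680 tan²θ − 22.4 tanθ + (6.810) = 0.
tanθ = [22.4 ± √(22.4² − 4 × 3.680 × (6.810))] / (2 × 3.680) = (22.4 ± 20.04) / 7.360, giving tanθ = 0.3209 or 5.766.
θ = 17.79° or 80.16°; the larger is 80.16°.

80.16°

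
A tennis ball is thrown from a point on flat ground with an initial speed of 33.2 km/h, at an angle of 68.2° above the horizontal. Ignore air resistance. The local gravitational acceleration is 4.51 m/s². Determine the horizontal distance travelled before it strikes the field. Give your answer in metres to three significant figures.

13.0 m

Convert: 33.2 km/h = 33.2/3.6 = 9.222 m/s.
Resolve: vₓ = 9.222 cos 68.2° = 3.425 m/s and v_y0 = 9.222 sin 68.2° = 8.563 m/s.
Time aloft: T = 2 v_y0 / g = 2 × 8.563 / 4.51 = 3.797 s.
Range: R = vₓ T = 3.425 × 3.797 = 13.00 m.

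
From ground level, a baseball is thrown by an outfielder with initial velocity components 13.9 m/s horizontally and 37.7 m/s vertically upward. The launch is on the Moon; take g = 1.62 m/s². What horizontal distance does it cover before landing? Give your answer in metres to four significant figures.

647.0 m

Flight time T = 2 v_y0 / g = 46.54 s.
Range: R = vₓ T = 13.90 × 46.54 = 647.0 m.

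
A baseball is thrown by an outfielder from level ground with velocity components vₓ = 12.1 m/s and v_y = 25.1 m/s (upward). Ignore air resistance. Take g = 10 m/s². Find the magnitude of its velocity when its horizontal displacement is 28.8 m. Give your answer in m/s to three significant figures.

12.2 m/s

At x = 28.8 m, t = x/vₓ = 28.8/12.10 = 2.380 s.
Vertical velocity there: v_y = v_y0 − g t = 25.10 − 10.0 × 2.380 = 1.298 m/s.
Speed: √(vₓ² + v_y²) = √(12.10² + 1.298²) = 12.17 m/s.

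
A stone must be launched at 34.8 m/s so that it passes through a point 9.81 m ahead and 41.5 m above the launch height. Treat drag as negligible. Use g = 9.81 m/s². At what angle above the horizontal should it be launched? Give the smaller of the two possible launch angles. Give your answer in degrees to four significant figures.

79.60°

Trajectory: y = x tanθ − g x² (1 + tan²θ)/(2v₀²). With x = 9.81, y = 41.5, v₀ = 34.8, g = 9.81:
0.3898 tan²θ − 9.81 tanθ + (41.89) = 0.
tanθ = [9.81 ± √(9.81² − 4 × 0.3898 × (41.89))] / (2 × 0.3898) = (9.81 ± 5.561) / 0.7796, giving tanθ = 5.450 or 19.72.
θ = 79.60° or 87.10°; the smaller is 79.60°.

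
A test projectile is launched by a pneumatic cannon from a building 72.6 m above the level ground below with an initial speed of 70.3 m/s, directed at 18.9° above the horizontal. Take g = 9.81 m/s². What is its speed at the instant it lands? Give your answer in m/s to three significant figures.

79.8 m/s

Components: vₓ = 70.30 cos 18.9° = 66.51 m/s, v_y0 = 70.30 sin 18.9° = 22.77 m/s.
Vertical motion (up positive, ground at y = 0): 4.905 t² − (22.77) t − 72.6 = 0, so t = (22.77 + √(22.77² + 2·9.81·72.6)) / 9.81 = (22.77 + 44.08) / 9.81 = 6.815 s.
Vertical velocity at impact: v_y = v_y0 − g t = 22.77 − 9.81 × 6.815 = −44.08 m/s.
Speed: |v| = √(vₓ² + v_y²) = √(66.51² + 44.08²) = 79.79 m/s.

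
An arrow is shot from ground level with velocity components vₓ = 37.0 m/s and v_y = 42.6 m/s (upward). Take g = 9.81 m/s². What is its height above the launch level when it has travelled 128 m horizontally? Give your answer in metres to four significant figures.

At x = 128 m, t = x/vₓ = 128/37.00 = 3.459 s.
Height: y = v_y0 t − ½ g t² = 42.60 × 3.459 − 4.905 × 3.459² = 147.4 − 58.70 = 88.67 m.

88.67 m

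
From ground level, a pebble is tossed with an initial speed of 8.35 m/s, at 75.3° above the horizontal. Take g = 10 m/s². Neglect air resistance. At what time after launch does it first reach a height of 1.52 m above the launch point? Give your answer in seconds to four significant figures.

Components: vₓ = 8.350 cos 75.3° = 2.119 m/s, v_y0 = 8.350 sin 75.3° = 8.077 m/s.
Height y(t) = 8.077 t − 5.000 t² = 1.52 gives 5.000 t² − 8.077 t + 1.52 = 0.
t = [8.077 ± √(8.077² − 2·10.0·1.52)] / 10.0 = (8.077 ± 5.902) / 10.0, so t = 0.2175 s or t = 1.398 s.
The first (ascending) time is 0.2175 s.

0.2175 s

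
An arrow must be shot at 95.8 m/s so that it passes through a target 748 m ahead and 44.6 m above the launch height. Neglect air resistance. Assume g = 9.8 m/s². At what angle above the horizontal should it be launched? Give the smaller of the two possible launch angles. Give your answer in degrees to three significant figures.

31.2°

Trajectory: y = x tanθ − g x² (1 + tan²θ)/(2v₀²). With x = 748, y = 44.6, v₀ = 95.8, g = 9.80:
298.7 tan²θ − 748 tanθ + (343.3) = 0.
tanθ = [748 ± √(748² − 4 × 298.7 × (343.3))] / (2 × 298.7) = (748 ± 386.4) / 597.4, giving tanθ = 0.6053 or 1.899.
θ = 31.19° or 62.23°; the smaller is 31.19°.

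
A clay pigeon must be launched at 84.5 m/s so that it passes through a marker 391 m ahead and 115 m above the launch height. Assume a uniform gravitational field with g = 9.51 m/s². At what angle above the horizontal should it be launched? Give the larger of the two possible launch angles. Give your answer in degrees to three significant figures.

Trajectory: y = x tanθ − g x² (1 + tan²θ)/(2v₀²). With x = 391, y = 115, v₀ = 84.5, g = 9.51:
101.8 tan²θ − 391 tanθ + (216.8) = 0.
tanθ = [391 ± √(391² − 4 × 101.8 × (216.8))] / (2 × 101.8) = (391 ± 254.1) / 203.6, giving tanθ = 0.6721 or 3.168.
θ = 33.91° or 72.48°; the larger is 72.48°.

72.5°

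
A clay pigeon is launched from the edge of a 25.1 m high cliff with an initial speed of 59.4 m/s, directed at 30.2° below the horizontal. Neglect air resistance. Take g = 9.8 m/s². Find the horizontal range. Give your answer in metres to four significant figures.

38.41 m

vₓ = 59.40 cos 30.2° = 51.34 m/s; v_y0 = −29.88 m/s (downward).
Vertical motion (up positive, ground at y = 0): 4.900 t² − (−29.88) t − 25.1 = 0, so t = (−29.88 + √(29.88² + 2·9.80·25.1)) / 9.80 = (−29.88 + 37.21) / 9.80 = 0.7482 s.
Horizontal distance: R = vₓ t = 51.34 × 0.7482 = 38.41 m.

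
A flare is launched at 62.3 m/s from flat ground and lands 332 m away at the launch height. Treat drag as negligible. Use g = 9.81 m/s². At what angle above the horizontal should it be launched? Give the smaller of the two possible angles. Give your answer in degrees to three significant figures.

28.5°

From R = (v₀²/g) sin 2θ: sin 2θ = 9.81 × 332 / 3881.3 = 0.8391.
2θ = 57.05° or 180° − 57.05° = 123.0°, so θ = 28.52° or 61.48°.
The smaller angle is 28.52°.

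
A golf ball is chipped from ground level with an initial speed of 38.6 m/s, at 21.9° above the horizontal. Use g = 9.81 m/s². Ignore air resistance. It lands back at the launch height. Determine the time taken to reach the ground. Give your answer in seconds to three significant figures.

2.94 s

Horizontal component vₓ = 38.60 cos 21.9° = 35.81 m/s; vertical v_y0 = 38.60 sin 21.9° = 14.40 m/s.
It returns to y = 0 when t = 2 v_y0 / g = 2(14.40)/9.81 = 2.935 s.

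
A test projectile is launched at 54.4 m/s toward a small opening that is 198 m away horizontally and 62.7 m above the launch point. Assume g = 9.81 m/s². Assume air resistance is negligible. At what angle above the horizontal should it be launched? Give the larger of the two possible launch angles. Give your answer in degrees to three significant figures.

Trajectory: y = x tanθ − g x² (1 + tan²θ)/(2v₀²). With x = 198, y = 62.7, v₀ = 54.4, g = 9.81:
64.98 tan²θ − 198 tanθ + (127.7) = 0.
tanθ = [198 ± √(198² − 4 × 64.98 × (127.7))] / (2 × 64.98) = (198 ± 77.58) / 130.0, giving tanθ = 0.9266 or 2.121.
θ = 42.82° or 64.75°; the larger is 64.75°.

64.8°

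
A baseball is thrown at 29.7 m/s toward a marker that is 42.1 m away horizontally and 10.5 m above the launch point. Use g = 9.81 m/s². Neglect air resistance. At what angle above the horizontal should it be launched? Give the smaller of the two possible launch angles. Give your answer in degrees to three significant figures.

29.1°

Trajectory: y = x tanθ − g x² (1 + tan²θ)/(2v₀²). With x = 42.1, y = 10.5, v₀ = 29.7, g = 9.81:
9.856 tan²θ − 42.1 tanθ + (20.36) = 0.
tanθ = [42.1 ± √(42.1² − 4 × 9.856 × (20.36))] / (2 × 9.856) = (42.1 ± 31.14) / 19.71, giving tanθ = 0.5558 or 3.716.
θ = 29.07° or 74.94°; the smaller is 29.07°.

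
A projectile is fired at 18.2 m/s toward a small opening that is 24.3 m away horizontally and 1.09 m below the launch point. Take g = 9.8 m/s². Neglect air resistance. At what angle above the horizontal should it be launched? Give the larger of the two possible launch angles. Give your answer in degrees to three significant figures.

Trajectory: y = x tanθ − g x² (1 + tan²θ)/(2v₀²). With x = 24.3, y = −1.09, v₀ = 18.2, g = 9.80:
8.735 tan²θ − 24.3 tanθ + (7.645) = 0.
tanθ = [24.3 ± √(24.3² − 4 × 8.735 × (7.645))] / (2 × 8.735) = (24.3 ± 17.98) / 17.47, giving tanθ = 0.3616 or 2.420.
θ = 19.88° or 67.55°; the larger is 67.55°.

67.6°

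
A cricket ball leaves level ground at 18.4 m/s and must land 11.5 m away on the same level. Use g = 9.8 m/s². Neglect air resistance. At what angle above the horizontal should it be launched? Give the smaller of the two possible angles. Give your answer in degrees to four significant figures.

Level-ground range R = v₀² sin(2θ)/g ⇒ sin(2θ) = gR/v₀² = 9.80 × 11.5 / 18.4² = 0.3329.
2θ = 19.44° or 180° − 19.44° = 160.6°, so θ = 9.722° or 80.28°.
The smaller angle is 9.722°.

9.722°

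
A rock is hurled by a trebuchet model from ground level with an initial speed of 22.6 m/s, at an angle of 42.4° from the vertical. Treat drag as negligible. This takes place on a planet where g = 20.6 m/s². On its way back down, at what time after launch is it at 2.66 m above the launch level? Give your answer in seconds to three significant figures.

Resolve: vₓ = 22.60 sin 42.4° = 15.24 m/s and v_y0 = 22.60 cos 42.4° = 16.69 m/s.
Require v_y0 t − ½ g t² = 2.66, i.e. 10.30 t² − 16.69 t + 2.66 = 0.
t = [16.69 ± √(16.69² − 2·20.6·2.66)] / 20.6 = (16.69 ± 13.00) / 20.6, so t = 0.1792 s or t = 1.441 s.
The descending-branch root is 1.441 s.

1.44 s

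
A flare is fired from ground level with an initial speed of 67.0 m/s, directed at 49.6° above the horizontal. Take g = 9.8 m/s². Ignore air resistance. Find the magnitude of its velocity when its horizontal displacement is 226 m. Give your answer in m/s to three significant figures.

Components: vₓ = 67.00 cos 49.6° = 43.42 m/s, v_y0 = 67.00 sin 49.6° = 51.02 m/s.
x = vₓ t ⇒ t = 226/43.42 = 5.204 s.
Vertical velocity there: v_y = v_y0 − g t = 51.02 − 9.80 × 5.204 = 0.01905 m/s.
Speed: √(vₓ² + v_y²) = √(43.42² + 0.01905²) = 43.42 m/s.

43.4 m/s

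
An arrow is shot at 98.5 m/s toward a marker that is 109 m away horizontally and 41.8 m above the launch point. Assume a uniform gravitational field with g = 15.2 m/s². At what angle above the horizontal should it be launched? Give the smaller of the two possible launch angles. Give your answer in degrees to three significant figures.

Trajectory: y = x tanθ − g x² (1 + tan²θ)/(2v₀²). With x = 109, y = 41.8, v₀ = 98.5, g = 15.2:
9.307 tan²θ − 109 tanθ + (51.11) = 0.
tanθ = [109 ± √(109² − 4 × 9.307 × (51.11))] / (2 × 9.307) = (109 ± 99.89) / 18.61, giving tanθ = 0.4893 or 11.22.
θ = 26.07° or 84.91°; the smaller is 26.07°.

26.1°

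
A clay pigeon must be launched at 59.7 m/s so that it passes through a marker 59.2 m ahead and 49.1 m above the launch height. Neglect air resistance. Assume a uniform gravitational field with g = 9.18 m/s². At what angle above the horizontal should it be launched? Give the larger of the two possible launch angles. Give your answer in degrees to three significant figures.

Trajectory: y = x tanθ − g x² (1 + tan²θ)/(2v₀²). With x = 59.2, y = 49.1, v₀ = 59.7, g = 9.18:
4.513 tan²θ − 59.2 tanθ + (53.61) = 0.
tanθ = [59.2 ± √(59.2² − 4 × 4.513 × (53.61))] / (2 × 4.513) = (59.2 ± 50.37) / 9.027, giving tanθ = 0.9787 or 12.14.
θ = 44.38° or 85.29°; the larger is 85.29°.

85.3°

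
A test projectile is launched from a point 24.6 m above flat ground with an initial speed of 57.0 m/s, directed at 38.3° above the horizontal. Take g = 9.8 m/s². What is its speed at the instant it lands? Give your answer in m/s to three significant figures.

61.1 m/s

Horizontal component vₓ = 57.00 cos 38.3° = 44.73 m/s; vertical v_y0 = 57.00 sin 38.3° = 35.33 m/s.
The projectile lands when y = 24.6 + (35.33) t − ½·9.80·t² = 0. Positive root: t = (35.33 + √(35.33² + 2·9.80·24.6)) / 9.80 = (35.33 + 41.60) / 9.80 = 7.849 s.
Vertical velocity at impact: v_y = v_y0 − g t = 35.33 − 9.80 × 7.849 = −41.60 m/s.
Speed: |v| = √(vₓ² + v_y²) = √(44.73² + 41.60²) = 61.08 m/s.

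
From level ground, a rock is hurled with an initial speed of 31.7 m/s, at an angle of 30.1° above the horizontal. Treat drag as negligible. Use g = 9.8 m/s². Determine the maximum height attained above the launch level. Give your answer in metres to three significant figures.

12.9 m

Components: vₓ = 31.70 cos 30.1° = 27.43 m/s, v_y0 = 31.70 sin 30.1° = 15.90 m/s.
At the apex v_y = 0, so H = v_y0²/(2g) = 15.90²/19.60 = 12.90 m.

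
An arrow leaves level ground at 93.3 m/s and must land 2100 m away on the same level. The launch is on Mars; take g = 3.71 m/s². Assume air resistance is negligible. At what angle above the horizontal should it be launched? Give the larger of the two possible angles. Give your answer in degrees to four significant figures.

58.24°

R = v₀² sin 2θ / g gives sin 2θ = gR/v₀² = 3.71·2100/93.3² = 0.8950.
2θ = 63.51° or 180° − 63.51° = 116.5°, so θ = 31.76° or 58.24°.
The larger angle is 58.24°.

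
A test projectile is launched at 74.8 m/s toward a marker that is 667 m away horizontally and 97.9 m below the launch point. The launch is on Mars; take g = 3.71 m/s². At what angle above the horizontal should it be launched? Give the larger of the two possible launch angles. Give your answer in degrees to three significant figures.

Trajectory: y = x tanθ − g x² (1 + tan²θ)/(2v₀²). With x = 667, y = −97.9, v₀ = 74.8, g = 3.71:
147.5 tan²θ − 667 tanθ + (49.60) = 0.
tanθ = [667 ± √(667² − 4 × 147.5 × (49.60))] / (2 × 147.5) = (667 ± 644.7) / 295.0, giving tanθ = 0.07563 or 4.446.
θ = 4.325° or 77.33°; the larger is 77.33°.

77.3°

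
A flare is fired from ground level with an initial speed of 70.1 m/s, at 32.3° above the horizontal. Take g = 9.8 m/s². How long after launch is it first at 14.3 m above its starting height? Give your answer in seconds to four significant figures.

Components: vₓ = 70.10 cos 32.3° = 59.25 m/s, v_y0 = 70.10 sin 32.3° = 37.46 m/s.
Require v_y0 t − ½ g t² = 14.3, i.e. 4.900 t² − 37.46 t + 14.3 = 0.
t = [37.46 ± √(37.46² − 2·9.80·14.3)] / 9.80 = (37.46 ± 33.51) / 9.80, so t = 0.4030 s or t = 7.242 s.
The first (ascending) time is 0.4030 s.

0.4030 s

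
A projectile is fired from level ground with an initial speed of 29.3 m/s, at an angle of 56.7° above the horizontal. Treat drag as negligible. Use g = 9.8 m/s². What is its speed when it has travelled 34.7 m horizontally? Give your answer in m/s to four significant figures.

16.43 m/s

Components: vₓ = 29.30 cos 56.7° = 16.09 m/s, v_y0 = 29.30 sin 56.7° = 24.49 m/s.
At x = 34.7 m, t = x/vₓ = 34.7/16.09 = 2.157 s.
Vertical velocity there: v_y = v_y0 − g t = 24.49 − 9.80 × 2.157 = 3.350 m/s.
Speed: √(vₓ² + v_y²) = √(16.09² + 3.350²) = 16.43 m/s.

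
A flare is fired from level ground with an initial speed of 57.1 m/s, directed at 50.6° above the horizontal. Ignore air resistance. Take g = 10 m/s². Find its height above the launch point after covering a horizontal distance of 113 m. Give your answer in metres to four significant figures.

88.96 m

Components: vₓ = 57.10 cos 50.6° = 36.24 m/s, v_y0 = 57.10 sin 50.6° = 44.12 m/s.
At x = 113 m, t = x/vₓ = 113/36.24 = 3.118 s.
Height: y = v_y0 t − ½ g t² = 44.12 × 3.118 − 5.000 × 3.118² = 137.6 − 48.60 = 88.96 m.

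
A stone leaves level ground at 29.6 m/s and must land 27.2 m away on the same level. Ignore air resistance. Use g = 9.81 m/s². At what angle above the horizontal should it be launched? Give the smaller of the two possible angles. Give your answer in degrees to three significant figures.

R = v₀² sin 2θ / g gives sin 2θ = gR/v₀² = 9.81·27.2/29.6² = 0.3045.
2θ = 17.73° or 180° − 17.73° = 162.3°, so θ = 8.865° or 81.13°.
The smaller angle is 8.865°.

8.87°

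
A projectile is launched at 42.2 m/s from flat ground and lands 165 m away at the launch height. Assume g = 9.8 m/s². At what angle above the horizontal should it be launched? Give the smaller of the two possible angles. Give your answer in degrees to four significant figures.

32.62°

Level-ground range R = v₀² sin(2θ)/g ⇒ sin(2θ) = gR/v₀² = 9.80 × 165 / 42.2² = 0.9080.
2θ = 65.23° or 180° − 65.23° = 114.8°, so θ = 32.62° or 57.38°.
The smaller angle is 32.62°.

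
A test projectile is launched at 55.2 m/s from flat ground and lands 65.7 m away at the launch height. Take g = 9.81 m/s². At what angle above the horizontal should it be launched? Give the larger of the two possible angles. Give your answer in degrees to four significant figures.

Level-ground range R = v₀² sin(2θ)/g ⇒ sin(2θ) = gR/v₀² = 9.81 × 65.7 / 55.2² = 0.2115.
2θ = 12.21° or 180° − 12.21° = 167.8°, so θ = 6.106° or 83.89°.
The larger angle is 83.89°.

83.89°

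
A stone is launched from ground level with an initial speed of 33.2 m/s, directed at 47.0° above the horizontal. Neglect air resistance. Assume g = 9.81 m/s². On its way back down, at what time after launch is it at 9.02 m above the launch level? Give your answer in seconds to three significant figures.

vₓ = 33.20 cos 47.0° = 22.64 m/s; v_y0 = 33.20 sin 47.0° = 24.28 m/s.
Set y = v_y0 t − ½ g t² = 9.02: 4.905 t² − 24.28 t + 9.02 = 0.
t = [24.28 ± √(24.28² − 2·9.81·9.02)] / 9.81 = (24.28 ± 20.31) / 9.81, so t = 0.4045 s or t = 4.546 s.
The descending-branch root is 4.546 s.

4.55 s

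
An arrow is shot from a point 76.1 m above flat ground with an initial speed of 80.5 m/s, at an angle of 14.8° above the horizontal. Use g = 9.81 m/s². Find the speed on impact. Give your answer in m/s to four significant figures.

89.29 m/s

Components: vₓ = 80.50 cos 14.8° = 77.83 m/s, v_y0 = 80.50 sin 14.8° = 20.56 m/s.
The projectile lands when y = 76.1 + (20.56) t − ½·9.81·t² = 0. Positive root: t = (20.56 + √(20.56² + 2·9.81·76.1)) / 9.81 = (20.56 + 43.77) / 9.81 = 6.558 s.
Vertical velocity at impact: v_y = v_y0 − g t = 20.56 − 9.81 × 6.558 = −43.77 m/s.
Speed: |v| = √(vₓ² + v_y²) = √(77.83² + 43.77²) = 89.29 m/s.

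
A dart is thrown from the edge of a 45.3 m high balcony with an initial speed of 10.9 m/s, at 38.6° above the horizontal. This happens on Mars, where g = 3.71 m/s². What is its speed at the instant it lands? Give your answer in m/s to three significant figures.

21.3 m/s

vₓ = 10.90 cos 38.6° = 8.519 m/s; v_y0 = 10.90 sin 38.6° = 6.800 m/s.
With up positive and y = 0 at the ground: y(t) = 45.3 + (6.800) t − 1.855 t². Setting y = 0 and taking the positive root: t = [6.800 + √(6.800² + 2·3.71·45.3)] / 3.71 = (6.800 + 19.55) / 3.71 = 7.104 s.
Vertical velocity at impact: v_y = v_y0 − g t = 6.800 − 3.71 × 7.104 = −19.55 m/s.
Speed: |v| = √(vₓ² + v_y²) = √(8.519² + 19.55²) = 21.33 m/s.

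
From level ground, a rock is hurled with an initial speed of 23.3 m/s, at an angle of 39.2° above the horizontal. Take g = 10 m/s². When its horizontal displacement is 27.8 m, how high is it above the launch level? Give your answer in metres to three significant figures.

10.8 m

Components: vₓ = 23.30 cos 39.2° = 18.06 m/s, v_y0 = 23.30 sin 39.2° = 14.73 m/s.
Time to reach x = 27.8 m: t = x/vₓ = 27.8/18.06 = 1.540 s.
Height: y = v_y0 t − ½ g t² = 14.73 × 1.540 − 5.000 × 1.540² = 22.67 − 11.85 = 10.82 m.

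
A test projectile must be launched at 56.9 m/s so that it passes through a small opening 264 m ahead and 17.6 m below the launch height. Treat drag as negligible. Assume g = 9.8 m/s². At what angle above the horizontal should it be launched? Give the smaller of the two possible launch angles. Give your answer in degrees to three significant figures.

Trajectory: y = x tanθ − g x² (1 + tan²θ)/(2v₀²). With x = 264, y = −17.6, v₀ = 56.9, g = 9.80:
105.5 tan²θ − 264 tanθ + (87.88) = 0.
tanθ = [264 ± √(264² − 4 × 105.5 × (87.88))] / (2 × 105.5) = (264 ± 180.6) / 211.0, giving tanθ = 0.3953 or 2.107.
θ = 21.57° or 64.62°; the smaller is 21.57°.

21.6°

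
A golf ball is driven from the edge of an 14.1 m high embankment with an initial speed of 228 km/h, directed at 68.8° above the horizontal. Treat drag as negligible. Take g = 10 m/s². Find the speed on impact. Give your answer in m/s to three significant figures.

65.5 m/s

Convert: 228 km/h = 228/3.6 = 63.33 m/s.
Components: vₓ = 63.33 cos 68.8° = 22.90 m/s, v_y0 = 63.33 sin 68.8° = 59.05 m/s.
The projectile lands when y = 14.1 + (59.05) t − ½·10.0·t² = 0. Positive root: t = (59.05 + √(59.05² + 2·10.0·14.1)) / 10.0 = (59.05 + 61.39) / 10.0 = 12.04 s.
Vertical velocity at impact: v_y = v_y0 − g t = 59.05 − 10.0 × 12.04 = −61.39 m/s.
Speed: |v| = √(vₓ² + v_y²) = √(22.90² + 61.39²) = 65.52 m/s.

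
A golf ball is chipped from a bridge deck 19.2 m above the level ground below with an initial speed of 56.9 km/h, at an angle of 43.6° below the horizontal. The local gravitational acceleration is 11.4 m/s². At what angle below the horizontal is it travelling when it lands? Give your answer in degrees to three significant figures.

64.1°

Convert: 56.9 km/h = 56.9/3.6 = 15.81 m/s.
Horizontal component vₓ = 15.81 cos 43.6° = 11.45 m/s; vertical v_y0 = −10.90 m/s (downward).
Vertical motion (up positive, ground at y = 0): 5.700 t² − (−10.90) t − 19.2 = 0, so t = (−10.90 + √(10.90² + 2·11.4·19.2)) / 11.4 = (−10.90 + 23.59) / 11.4 = 1.113 s.
At impact: v_y = v_y0 − g t = −23.59 m/s; vₓ = 11.45 m/s.
Angle below horizontal: arctan(|v_y|/vₓ) = arctan(23.59/11.45) = 64.12°.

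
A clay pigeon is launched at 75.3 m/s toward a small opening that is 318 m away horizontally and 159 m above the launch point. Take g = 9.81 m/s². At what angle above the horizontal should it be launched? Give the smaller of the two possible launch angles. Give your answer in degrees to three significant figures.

48.3°

Trajectory: y = x tanθ − g x² (1 + tan²θ)/(2v₀²). With x = 318, y = 159, v₀ = 75.3, g = 9.81:
87.48 tan²θ − 318 tanθ + (246.5) = 0.
tanθ = [318 ± √(318² − 4 × 87.48 × (246.5))] / (2 × 87.48) = (318 ± 122.0) / 175.0, giving tanθ = 1.120 or 2.515.
θ = 48.25° or 68.31°; the smaller is 48.25°.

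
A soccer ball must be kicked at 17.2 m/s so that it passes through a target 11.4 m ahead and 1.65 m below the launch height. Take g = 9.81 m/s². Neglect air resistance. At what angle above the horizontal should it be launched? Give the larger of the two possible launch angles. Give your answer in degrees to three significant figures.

Trajectory: y = x tanθ − g x² (1 + tan²θ)/(2v₀²). With x = 11.4, y = −1.65, v₀ = 17.2, g = 9.81:
2.155 tan²θ − 11.4 tanθ + (0.5047) = 0.
tanθ = [11.4 ± √(11.4² − 4 × 2.155 × (0.5047))] / (2 × 2.155) = (11.4 ± 11.21) / 4.309, giving tanθ = 0.04465 or 5.246.
θ = 2.557° or 79.21°; the larger is 79.21°.

79.2°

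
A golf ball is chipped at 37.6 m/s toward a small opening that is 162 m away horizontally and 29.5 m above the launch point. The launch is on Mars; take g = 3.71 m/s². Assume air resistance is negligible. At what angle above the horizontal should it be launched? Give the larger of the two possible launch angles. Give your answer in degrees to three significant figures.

Trajectory: y = x tanθ − g x² (1 + tan²θ)/(2v₀²). With x = 162, y = 29.5, v₀ = 37.6, g = 3.71:
34.43 tan²θ − 162 tanθ + (63.93) = 0.
tanθ = [162 ± √(162² − 4 × 34.43 × (63.93))] / (2 × 34.43) = (162 ± 132.1) / 68.87, giving tanθ = 0.4349 or 4.270.
θ = 23.50° or 76.82°; the larger is 76.82°.

76.8°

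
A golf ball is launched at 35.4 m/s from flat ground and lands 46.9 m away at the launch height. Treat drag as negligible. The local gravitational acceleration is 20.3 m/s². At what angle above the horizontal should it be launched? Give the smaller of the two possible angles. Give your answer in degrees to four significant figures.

24.72°

Level-ground range R = v₀² sin(2θ)/g ⇒ sin(2θ) = gR/v₀² = 20.3 × 46.9 / 35.4² = 0.7597.
2θ = 49.44° or 180° − 49.44° = 130.6°, so θ = 24.72° or 65.28°.
The smaller angle is 24.72°.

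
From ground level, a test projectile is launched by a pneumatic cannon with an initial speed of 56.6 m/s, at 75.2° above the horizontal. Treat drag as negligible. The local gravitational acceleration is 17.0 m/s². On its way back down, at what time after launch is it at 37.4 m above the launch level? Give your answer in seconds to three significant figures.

5.66 s

Horizontal component vₓ = 56.60 cos 75.2° = 14.46 m/s; vertical v_y0 = 56.60 sin 75.2° = 54.72 m/s.
Set y = v_y0 t − ½ g t² = 37.4: 8.500 t² − 54.72 t + 37.4 = 0.
t = [54.72 ± √(54.72² − 2·17.0·37.4)] / 17.0 = (54.72 ± 41.51) / 17.0, so t = 0.7773 s or t = 5.661 s.
The descending-branch root is 5.661 s.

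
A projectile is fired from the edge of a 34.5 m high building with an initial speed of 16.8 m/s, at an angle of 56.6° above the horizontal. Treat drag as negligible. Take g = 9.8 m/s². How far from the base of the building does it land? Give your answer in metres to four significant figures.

41.12 m

Resolve: vₓ = 16.80 cos 56.6° = 9.248 m/s and v_y0 = 16.80 sin 56.6° = 14.03 m/s.
With up positive and y = 0 at the ground: y(t) = 34.5 + (14.03) t − 4.900 t². Setting y = 0 and taking the positive root: t = [14.03 + √(14.03² + 2·9.80·34.5)] / 9.80 = (14.03 + 29.55) / 9.80 = 4.446 s.
Horizontal distance: R = vₓ t = 9.248 × 4.446 = 41.12 m.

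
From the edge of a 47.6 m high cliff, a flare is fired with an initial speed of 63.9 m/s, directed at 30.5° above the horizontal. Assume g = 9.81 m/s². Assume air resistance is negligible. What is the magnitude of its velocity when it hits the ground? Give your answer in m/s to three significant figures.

70.8 m/s

Horizontal component vₓ = 63.90 cos 30.5° = 55.06 m/s; vertical v_y0 = 63.90 sin 30.5° = 32.43 m/s.
With up positive and y = 0 at the ground: y(t) = 47.6 + (32.43) t − 4.905 t². Setting y = 0 and taking the positive root: t = [32.43 + √(32.43² + 2·9.81·47.6)] / 9.81 = (32.43 + 44.56) / 9.81 = 7.848 s.
Vertical velocity at impact: v_y = v_y0 − g t = 32.43 − 9.81 × 7.848 = −44.56 m/s.
Speed: |v| = √(vₓ² + v_y²) = √(55.06² + 44.56²) = 70.83 m/s.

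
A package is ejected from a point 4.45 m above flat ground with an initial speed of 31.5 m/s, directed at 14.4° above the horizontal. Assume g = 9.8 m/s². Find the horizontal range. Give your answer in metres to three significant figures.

vₓ = 31.50 cos 14.4° = 30.51 m/s; v_y0 = 31.50 sin 14.4° = 7.834 m/s.
The projectile lands when y = 4.45 + (7.834) t − ½·9.80·t² = 0. Positive root: t = (7.834 + √(7.834² + 2·9.80·4.45)) / 9.80 = (7.834 + 12.19) / 9.80 = 2.043 s.
Horizontal distance: R = vₓ t = 30.51 × 2.043 = 62.34 m.

62.3 m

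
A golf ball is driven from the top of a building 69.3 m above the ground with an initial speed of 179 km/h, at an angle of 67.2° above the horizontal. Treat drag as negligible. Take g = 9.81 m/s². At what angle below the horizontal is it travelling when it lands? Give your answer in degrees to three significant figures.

Convert: 179 km/h = 179/3.6 = 49.72 m/s.
Resolve: vₓ = 49.72 cos 67.2° = 19.27 m/s and v_y0 = 49.72 sin 67.2° = 45.84 m/s.
With up positive and y = 0 at the ground: y(t) = 69.3 + (45.84) t − 4.905 t². Setting y = 0 and taking the positive root: t = [45.84 + √(45.84² + 2·9.81·69.3)] / 9.81 = (45.84 + 58.83) / 9.81 = 10.67 s.
At impact: v_y = v_y0 − g t = −58.83 m/s; vₓ = 19.27 m/s.
Angle below horizontal: arctan(|v_y|/vₓ) = arctan(58.83/19.27) = 71.86°.

71.9°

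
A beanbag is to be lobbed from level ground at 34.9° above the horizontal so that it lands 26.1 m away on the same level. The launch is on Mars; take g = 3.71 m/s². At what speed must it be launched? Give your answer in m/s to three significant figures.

On level ground R = v₀² sin 2θ / g ⇒ v₀ = √(gR / sin 2θ).
v₀ = √(3.71 × 26.1 / sin 69.80°) = √(96.83 / 0.9385) = √103.18 = 10.16 m/s.

10.2 m/s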